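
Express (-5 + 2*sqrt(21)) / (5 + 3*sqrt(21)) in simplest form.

(-25*sqrt(21) + 151)/164

Multiply numerator and denominator by -3*sqrt(21) + 5.
Denominator becomes -164; numerator becomes -151 + 25*sqrt(21).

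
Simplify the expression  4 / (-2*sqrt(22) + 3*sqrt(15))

Multiply numerator and denominator by 2*sqrt(22) + 3*sqrt(15).
Denominator becomes 47; numerator becomes 8*sqrt(22) + 12*sqrt(15).

(8*sqrt(22) + 12*sqrt(15))/47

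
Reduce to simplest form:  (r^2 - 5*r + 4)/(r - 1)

r - 4

Factor: r^2 - 5*r + 4 = (r - 1)*(r - 4)
Cancel the common factor (r - 1).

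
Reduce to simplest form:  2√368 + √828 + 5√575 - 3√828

2√368 = 8*√23; √828 = 6*√23; 5√575 = 25*√23; 3√828 = 18*√23
Combine: (8 + 6 + 25 - 18)·√23 = 21*√23

21*√23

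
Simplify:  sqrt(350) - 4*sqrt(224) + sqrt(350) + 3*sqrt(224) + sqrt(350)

11*sqrt(14)

sqrt(350) = 5*sqrt(14); 4*sqrt(224) = 16*sqrt(14); sqrt(350) = 5*sqrt(14); 3*sqrt(224) = 12*sqrt(14); sqrt(350) = 5*sqrt(14)
Combine: (5 - 16 + 5 + 12 + 5)·sqrt(14) = 11*sqrt(14)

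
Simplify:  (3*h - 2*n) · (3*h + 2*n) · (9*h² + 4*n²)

81*h⁴ - 16*n⁴

Telescope via difference of squares: ((3*h)+(2*n))((3*h)-(2*n)) = 9*h² - 4*n², then repeat with the next factor.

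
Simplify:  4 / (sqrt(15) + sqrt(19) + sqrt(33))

(-24*sqrt(1045) + 4*sqrt(33) + 116*sqrt(19) + 148*sqrt(15))/1139

Group as (sqrt(19) + sqrt(33)) + sqrt(15); multiply by (sqrt(19) + sqrt(33)) - sqrt(15), then rationalise the remaining surd.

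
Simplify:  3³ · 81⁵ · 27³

3³ = 3^3; 81⁵ = 3^20; 27³ = 3^9
Combine exponents: 3^32

3^32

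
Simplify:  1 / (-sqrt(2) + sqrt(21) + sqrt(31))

(-25*sqrt(2) - 4*sqrt(31) + 6*sqrt(21) + sqrt(1302))/52

Group as (sqrt(21) + sqrt(31)) - sqrt(2); multiply by (sqrt(21) + sqrt(31)) + sqrt(2), then rationalise the remaining surd.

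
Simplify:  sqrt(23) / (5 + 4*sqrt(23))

Multiply numerator and denominator by -4*sqrt(23) + 5.
Denominator becomes -343; numerator becomes -92 + 5*sqrt(23).

(-5*sqrt(23) + 92)/343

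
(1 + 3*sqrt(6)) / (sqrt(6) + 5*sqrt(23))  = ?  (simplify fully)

(-18 - sqrt(6) + 5*sqrt(23) + 15*sqrt(138))/569

Multiply numerator and denominator by -5*sqrt(23) + sqrt(6).
Denominator becomes -569; numerator becomes -15*sqrt(138) - 5*sqrt(23) + sqrt(6) + 18.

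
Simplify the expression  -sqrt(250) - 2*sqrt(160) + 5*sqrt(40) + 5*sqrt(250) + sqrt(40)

sqrt(250) = 5*sqrt(10); 2*sqrt(160) = 8*sqrt(10); 5*sqrt(40) = 10*sqrt(10); 5*sqrt(250) = 25*sqrt(10); sqrt(40) = 2*sqrt(10)
Combine: (-5 - 8 + 10 + 25 + 2)·sqrt(10) = 24*sqrt(10)

24*sqrt(10)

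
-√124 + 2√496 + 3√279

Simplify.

√124 = 2*√31; 2√496 = 8*√31; 3√279 = 9*√31
Combine: (-2 + 8 + 9)·√31 = 15*√31

15*√31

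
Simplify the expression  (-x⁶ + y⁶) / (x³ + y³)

-x⁶ + y⁶ factors as -(x - y)*(x + y)*(x² - x*y + y²)*(x² + x*y + y²).

-x³ + y³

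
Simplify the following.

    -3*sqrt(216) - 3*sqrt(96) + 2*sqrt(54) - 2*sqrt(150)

3*sqrt(216) = 18*sqrt(6); 3*sqrt(96) = 12*sqrt(6); 2*sqrt(54) = 6*sqrt(6); 2*sqrt(150) = 10*sqrt(6)
Combine: (-18 - 12 + 6 - 10)·sqrt(6) = -34*sqrt(6)

-34*sqrt(6)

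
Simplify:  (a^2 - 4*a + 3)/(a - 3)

Factor: a^2 - 4*a + 3 = (a - 1)*(a - 3)
Cancel the common factor (a - 3).

a - 1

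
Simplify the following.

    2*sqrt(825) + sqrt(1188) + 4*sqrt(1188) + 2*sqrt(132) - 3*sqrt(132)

38*sqrt(33)

2*sqrt(825) = 10*sqrt(33); sqrt(1188) = 6*sqrt(33); 4*sqrt(1188) = 24*sqrt(33); 2*sqrt(132) = 4*sqrt(33); 3*sqrt(132) = 6*sqrt(33)
Combine: (10 + 6 + 24 + 4 - 6)·sqrt(33) = 38*sqrt(33)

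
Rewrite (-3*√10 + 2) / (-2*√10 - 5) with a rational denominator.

Multiply numerator and denominator by -5 + 2*√10.
Denominator becomes -15; numerator becomes -70 + 19*√10.

(-19*√10 + 70)/15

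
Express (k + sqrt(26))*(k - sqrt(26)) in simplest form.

k**2 - 26

Product of conjugates: (P+Q)(P-Q) = P**2 - Q**2.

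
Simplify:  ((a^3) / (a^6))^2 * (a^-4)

Inside the bracket: (a^-3)
Raise to the power 2: (a^-6)
Multiply by (a^-4): add exponents.

a^(-10)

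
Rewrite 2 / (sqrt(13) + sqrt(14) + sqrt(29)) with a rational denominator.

Group as (sqrt(14) + sqrt(29)) + sqrt(13); multiply by (sqrt(14) + sqrt(29)) - sqrt(13), then rationalise the remaining surd.

(-sqrt(5278) - sqrt(29) + 14*sqrt(14) + 15*sqrt(13))/181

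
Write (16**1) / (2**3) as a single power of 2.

2**1

16**1 = 2**4; 2**3 = 2**3
Combine exponents: 2**1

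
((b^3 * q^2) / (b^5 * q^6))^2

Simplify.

1/(b^4*q^8)

Inside the bracket: (b^-2) * (q^-4)
Raise to the power 2: (b^-4) * (q^-8)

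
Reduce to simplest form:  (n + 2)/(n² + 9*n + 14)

1/(n + 7)

Factor: n² + 9*n + 14 = (n + 2)·(n + 7)
Cancel the common factor (n + 2).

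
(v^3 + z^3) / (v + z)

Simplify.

Apply the sum-of-cubes factorisation and cancel (v + z).

v^2 - v*z + z^2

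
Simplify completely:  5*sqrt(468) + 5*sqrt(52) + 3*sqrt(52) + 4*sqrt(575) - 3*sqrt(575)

5*sqrt(468) = 30*sqrt(13); 5*sqrt(52) = 10*sqrt(13); 3*sqrt(52) = 6*sqrt(13); 4*sqrt(575) = 20*sqrt(23); 3*sqrt(575) = 15*sqrt(23)

5*sqrt(23) + 46*sqrt(13)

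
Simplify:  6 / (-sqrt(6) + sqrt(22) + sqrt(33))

(-294*sqrt(6) - 30*sqrt(33) + 102*sqrt(22) + 792)/503

Group as (sqrt(22) + sqrt(33)) - sqrt(6); multiply by (sqrt(22) + sqrt(33)) + sqrt(6), then rationalise the remaining surd.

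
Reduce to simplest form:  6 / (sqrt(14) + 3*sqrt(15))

Multiply numerator and denominator by -sqrt(14) + 3*sqrt(15).
Denominator becomes 121; numerator becomes -6*sqrt(14) + 18*sqrt(15).

(-6*sqrt(14) + 18*sqrt(15))/121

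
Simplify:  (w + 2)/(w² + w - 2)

Factor: w² + w - 2 = (w + 2)·(w - 1)
Cancel the common factor (w + 2).

1/(w - 1)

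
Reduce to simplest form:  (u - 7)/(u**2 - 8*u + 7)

Factor: u**2 - 8*u + 7 = (u - 7)*(u - 1)
Cancel the common factor (u - 7).

1/(u - 1)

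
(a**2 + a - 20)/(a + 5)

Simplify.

a - 4

Factor: a**2 + a - 20 = (a + 5)*(a - 4)
Cancel the common factor (a + 5).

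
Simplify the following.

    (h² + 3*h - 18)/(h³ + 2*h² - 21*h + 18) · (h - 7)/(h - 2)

(h - 7)/(h² - 3*h + 2)

Factor: h² + 3*h - 18 = (h + 6)·(h - 3);  h³ + 2*h² - 21*h + 18 = (h + 6)·(h - 1)·(h - 3)
Cancel the common factors (h - 3), (h + 6).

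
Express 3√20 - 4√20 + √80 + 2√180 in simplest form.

3√20 = 6*√5; 4√20 = 8*√5; √80 = 4*√5; 2√180 = 12*√5
Combine: (6 - 8 + 4 + 12)·√5 = 14*√5

14*√5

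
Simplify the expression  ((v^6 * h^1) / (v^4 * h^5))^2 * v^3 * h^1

Inside the bracket: v^2 * (h^-4)
Raise to the power 2: v^4 * (h^-8)
Multiply by v^3 * h^1: add exponents.

v^7/h^7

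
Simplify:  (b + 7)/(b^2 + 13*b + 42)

1/(b + 6)

Factor: b^2 + 13*b + 42 = (b + 7)*(b + 6)
Cancel the common factor (b + 7).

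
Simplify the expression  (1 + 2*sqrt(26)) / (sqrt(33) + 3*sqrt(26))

(-2*sqrt(858) - sqrt(33) + 3*sqrt(26) + 156)/201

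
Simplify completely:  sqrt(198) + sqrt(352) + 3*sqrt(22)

sqrt(198) = 3*sqrt(22); sqrt(352) = 4*sqrt(22); 3*sqrt(22) = 3*sqrt(22)
Combine: (3 + 4 + 3)·sqrt(22) = 10*sqrt(22)

10*sqrt(22)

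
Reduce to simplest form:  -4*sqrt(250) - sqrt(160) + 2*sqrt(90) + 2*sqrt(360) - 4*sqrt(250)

4*sqrt(250) = 20*sqrt(10); sqrt(160) = 4*sqrt(10); 2*sqrt(90) = 6*sqrt(10); 2*sqrt(360) = 12*sqrt(10); 4*sqrt(250) = 20*sqrt(10)
Combine: (-20 - 4 + 6 + 12 - 20)·sqrt(10) = -26*sqrt(10)

-26*sqrt(10)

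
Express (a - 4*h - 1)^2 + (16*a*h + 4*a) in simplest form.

After expansion: a^2 + 8*a*h + 2*a + 16*h^2 + 8*h + 1 — a perfect-square trinomial.

(a + 4*h + 1)^2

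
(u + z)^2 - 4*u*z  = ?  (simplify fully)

(u - z)^2

After expansion: u^2 - 2*u*z + z^2 — a perfect-square trinomial.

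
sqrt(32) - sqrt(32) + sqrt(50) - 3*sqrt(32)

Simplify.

sqrt(32) = 4*sqrt(2); sqrt(32) = 4*sqrt(2); sqrt(50) = 5*sqrt(2); 3*sqrt(32) = 12*sqrt(2)
Combine: (4 - 4 + 5 - 12)·sqrt(2) = -7*sqrt(2)

-7*sqrt(2)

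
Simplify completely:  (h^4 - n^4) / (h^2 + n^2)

h^2 - n^2

h^4 - n^4 factors as (h - n)*(h + n)*(h^2 + n^2).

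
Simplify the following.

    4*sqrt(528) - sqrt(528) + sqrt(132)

4*sqrt(528) = 16*sqrt(33); sqrt(528) = 4*sqrt(33); sqrt(132) = 2*sqrt(33)
Combine: (16 - 4 + 2)·sqrt(33) = 14*sqrt(33)

14*sqrt(33)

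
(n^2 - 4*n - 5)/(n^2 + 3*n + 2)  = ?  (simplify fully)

(n - 5)/(n + 2)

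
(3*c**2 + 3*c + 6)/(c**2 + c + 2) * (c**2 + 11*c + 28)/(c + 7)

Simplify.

3*c + 12

Factor: 3*c**2 + 3*c + 6 = 3*(c**2 + c + 2);  c**2 + 11*c + 28 = (c + 4)*(c + 7)
Cancel the common factors (c**2 + c + 2), (c + 7).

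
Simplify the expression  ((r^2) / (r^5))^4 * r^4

r^(-8)

Inside the bracket: (r^-3)
Raise to the power 4: (r^-12)
Multiply by r^4: add exponents.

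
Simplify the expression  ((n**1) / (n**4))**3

n**(-9)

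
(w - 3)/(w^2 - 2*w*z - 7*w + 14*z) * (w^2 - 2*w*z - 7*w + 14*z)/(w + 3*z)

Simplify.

Factor: w^2 - 2*w*z - 7*w + 14*z = (w - 2*z)*(w - 7);  w^2 - 2*w*z - 7*w + 14*z = (w - 7)*(w - 2*z)
Cancel the common factors (w - 7), (w - 2*z).

(w - 3)/(w + 3*z)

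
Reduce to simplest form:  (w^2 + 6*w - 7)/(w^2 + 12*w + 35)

(w - 1)/(w + 5)

Factor: w^2 + 6*w - 7 = (w - 1)*(w + 7);  w^2 + 12*w + 35 = (w + 5)*(w + 7)
Cancel the common factor (w + 7).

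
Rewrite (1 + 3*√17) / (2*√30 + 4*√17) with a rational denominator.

(-3*√510 - √30 + 2*√17 + 102)/76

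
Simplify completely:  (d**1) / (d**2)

1/d

Quotient: (d**-1)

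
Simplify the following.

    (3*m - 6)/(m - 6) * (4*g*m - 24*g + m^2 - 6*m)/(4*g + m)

3*m - 6

Factor: 3*m - 6 = 3*(m - 2);  4*g*m - 24*g + m^2 - 6*m = (4*g + m)*(m - 6)
Cancel the common factors (m - 6), (4*g + m).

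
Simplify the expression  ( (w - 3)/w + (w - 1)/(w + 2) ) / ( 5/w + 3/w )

(w^2 - w - 3)/(4*w + 8)

Numerator: (w - 3)/w + (w - 1)/(w + 2) = (2*w^2 - 2*w - 6)/(w^2 + 2*w)
Denominator: 5/w + 3/w = 8/w
Divide: ((2*w^2 - 2*w - 6)/(w^2 + 2*w)) · (w/8) = (w^2 - w - 3)/(4*w + 8)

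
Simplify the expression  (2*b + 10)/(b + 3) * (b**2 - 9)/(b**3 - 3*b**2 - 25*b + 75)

2/(b - 5)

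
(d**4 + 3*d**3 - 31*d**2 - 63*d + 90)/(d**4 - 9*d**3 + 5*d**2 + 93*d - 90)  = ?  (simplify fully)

(d + 6)/(d - 6)

Factor: d**4 + 3*d**3 - 31*d**2 - 63*d + 90 = (d + 6)*(d - 1)*(d + 3)*(d - 5);  d**4 - 9*d**3 + 5*d**2 + 93*d - 90 = (d - 6)*(d + 3)*(d - 5)*(d - 1)
Cancel the common factors (d - 1), (d - 5), (d + 3).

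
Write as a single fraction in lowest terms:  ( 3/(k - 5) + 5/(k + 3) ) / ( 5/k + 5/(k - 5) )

(8*k² - 16*k)/(10*k² + 5*k - 75)

Numerator: 3/(k - 5) + 5/(k + 3) = (8*k - 16)/(k² - 2*k - 15)
Denominator: 5/k + 5/(k - 5) = (10*k - 25)/(k² - 5*k)
Divide: ((8*k - 16)/(k² - 2*k - 15)) · ((k² - 5*k)/(10*k - 25)) = (8*k² - 16*k)/(10*k² + 5*k - 75)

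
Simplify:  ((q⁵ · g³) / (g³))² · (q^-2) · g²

g²*q⁸

Inside the bracket: q⁵
Raise to the power 2: q^10
Multiply by (q^-2) · g²: add exponents.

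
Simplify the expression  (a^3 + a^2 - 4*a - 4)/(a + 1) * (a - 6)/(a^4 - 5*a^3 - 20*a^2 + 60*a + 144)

(a - 2)/(a^2 - a - 12)

Factor: a^3 + a^2 - 4*a - 4 = (a + 1)*(a + 2)*(a - 2);  a^4 - 5*a^3 - 20*a^2 + 60*a + 144 = (a + 3)*(a + 2)*(a - 6)*(a - 4)
Cancel the common factors (a + 1), (a - 6), (a + 2).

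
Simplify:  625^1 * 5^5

625^1 = 5^4; 5^5 = 5^5
Combine exponents: 5^9

5^9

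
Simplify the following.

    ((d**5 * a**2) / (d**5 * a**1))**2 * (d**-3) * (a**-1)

a/d**3

Inside the bracket: a**1
Raise to the power 2: a**2
Multiply by (d**-3) * (a**-1): add exponents.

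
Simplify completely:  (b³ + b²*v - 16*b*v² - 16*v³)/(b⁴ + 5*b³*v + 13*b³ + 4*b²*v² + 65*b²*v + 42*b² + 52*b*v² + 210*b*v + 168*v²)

Factor: b³ + b²*v - 16*b*v² - 16*v³ = (b - 4*v)·(b + v)·(b + 4*v);  b⁴ + 5*b³*v + 13*b³ + 4*b²*v² + 65*b²*v + 42*b² + 52*b*v² + 210*b*v + 168*v² = (b + 7)·(b + 4*v)·(b + 6)·(b + v)
Cancel the common factors (b + v), (b + 4*v).

(b - 4*v)/(b² + 13*b + 42)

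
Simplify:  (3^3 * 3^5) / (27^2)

3^3 = 3^3; 3^5 = 3^5; 27^2 = 3^6
Combine exponents: 3^2

3^2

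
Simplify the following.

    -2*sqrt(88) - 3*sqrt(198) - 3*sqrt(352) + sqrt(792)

-19*sqrt(22)

2*sqrt(88) = 4*sqrt(22); 3*sqrt(198) = 9*sqrt(22); 3*sqrt(352) = 12*sqrt(22); sqrt(792) = 6*sqrt(22)
Combine: (-4 - 9 - 12 + 6)·sqrt(22) = -19*sqrt(22)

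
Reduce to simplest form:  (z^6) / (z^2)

z^4

Quotient: z^4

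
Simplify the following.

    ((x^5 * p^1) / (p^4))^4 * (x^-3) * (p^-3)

x^17/p^15

Inside the bracket: x^5 * (p^-3)
Raise to the power 4: x^20 * (p^-12)
Multiply by (x^-3) * (p^-3): add exponents.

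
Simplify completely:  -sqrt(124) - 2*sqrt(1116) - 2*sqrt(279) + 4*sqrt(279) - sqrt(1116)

-14*sqrt(31)

sqrt(124) = 2*sqrt(31); 2*sqrt(1116) = 12*sqrt(31); 2*sqrt(279) = 6*sqrt(31); 4*sqrt(279) = 12*sqrt(31); sqrt(1116) = 6*sqrt(31)
Combine: (-2 - 12 - 6 + 12 - 6)·sqrt(31) = -14*sqrt(31)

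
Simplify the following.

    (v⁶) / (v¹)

v⁵

Quotient: v⁵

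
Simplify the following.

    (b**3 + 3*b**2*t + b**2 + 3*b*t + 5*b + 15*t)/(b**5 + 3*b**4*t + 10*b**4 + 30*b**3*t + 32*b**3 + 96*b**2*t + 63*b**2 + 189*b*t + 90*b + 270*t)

1/(b**2 + 9*b + 18)

Factor: b**3 + 3*b**2*t + b**2 + 3*b*t + 5*b + 15*t = (b + 3*t)*(b**2 + b + 5);  b**5 + 3*b**4*t + 10*b**4 + 30*b**3*t + 32*b**3 + 96*b**2*t + 63*b**2 + 189*b*t + 90*b + 270*t = (b + 6)*(b + 3*t)*(b**2 + b + 5)*(b + 3)
Cancel the common factors (b**2 + b + 5), (b + 3*t).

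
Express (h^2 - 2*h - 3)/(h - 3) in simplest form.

Factor: h^2 - 2*h - 3 = (h + 1)*(h - 3)
Cancel the common factor (h - 3).

h + 1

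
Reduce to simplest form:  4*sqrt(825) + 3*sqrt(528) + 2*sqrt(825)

4*sqrt(825) = 20*sqrt(33); 3*sqrt(528) = 12*sqrt(33); 2*sqrt(825) = 10*sqrt(33)
Combine: (20 + 12 + 10)·sqrt(33) = 42*sqrt(33)

42*sqrt(33)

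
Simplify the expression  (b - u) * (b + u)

b^2 - u^2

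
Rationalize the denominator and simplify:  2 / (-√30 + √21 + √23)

(-7*√30 + 14*√23 + 16*√21 + 3*√1610)/434

Group as (√21 + √23) - √30; multiply by (√21 + √23) + √30, then rationalise the remaining surd.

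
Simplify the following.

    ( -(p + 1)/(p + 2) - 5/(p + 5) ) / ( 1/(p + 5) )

(-p² - 11*p - 15)/(p + 2)

Numerator: -(p + 1)/(p + 2) - 5/(p + 5) = (-p² - 11*p - 15)/(p² + 7*p + 10)
Denominator: 1/(p + 5) = 1/(p + 5)
Divide: ((-p² - 11*p - 15)/(p² + 7*p + 10)) · (p + 5) = (-p² - 11*p - 15)/(p + 2)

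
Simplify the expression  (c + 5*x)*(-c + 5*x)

Difference of squares with P = 5*x, Q = c.

-c**2 + 25*x**2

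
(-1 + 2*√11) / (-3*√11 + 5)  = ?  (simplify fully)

(-61 - 7*√11)/74

Multiply numerator and denominator by 5 + 3*√11.
Denominator becomes -74; numerator becomes 7*√11 + 61.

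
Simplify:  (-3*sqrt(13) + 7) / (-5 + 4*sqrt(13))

(-121 + 13*sqrt(13))/183

Multiply numerator and denominator by -4*sqrt(13) - 5.
Denominator becomes -183; numerator becomes -13*sqrt(13) + 121.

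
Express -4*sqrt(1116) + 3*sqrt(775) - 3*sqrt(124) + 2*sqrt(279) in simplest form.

-9*sqrt(31)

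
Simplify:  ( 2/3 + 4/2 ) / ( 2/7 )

28/3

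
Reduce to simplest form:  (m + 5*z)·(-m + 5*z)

(5*z)^2 - (m)^2 = -m² + 25*z².

-m² + 25*z²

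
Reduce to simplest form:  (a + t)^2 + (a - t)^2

Only the even-power cross terms survive.

2*a^2 + 2*t^2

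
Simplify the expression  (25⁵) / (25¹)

25⁵ = 5^10; 25¹ = 5^2
Combine exponents: 5^8

5^8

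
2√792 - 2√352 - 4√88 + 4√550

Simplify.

16*√22

2√792 = 12*√22; 2√352 = 8*√22; 4√88 = 8*√22; 4√550 = 20*√22
Combine: (12 - 8 - 8 + 20)·√22 = 16*√22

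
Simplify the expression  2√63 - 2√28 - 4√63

-10*√7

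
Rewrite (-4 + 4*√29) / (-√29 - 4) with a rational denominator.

(-132 + 20*√29)/13

Multiply numerator and denominator by -4 + √29.
Denominator becomes -13; numerator becomes -20*√29 + 132.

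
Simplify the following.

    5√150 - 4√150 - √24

3*√6

5√150 = 25*√6; 4√150 = 20*√6; √24 = 2*√6
Combine: (25 - 20 - 2)·√6 = 3*√6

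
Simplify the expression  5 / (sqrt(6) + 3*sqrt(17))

(-5*sqrt(6) + 15*sqrt(17))/147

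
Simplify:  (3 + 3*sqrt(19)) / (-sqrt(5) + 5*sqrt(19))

(3*sqrt(5) + 3*sqrt(95) + 15*sqrt(19) + 285)/470

Multiply numerator and denominator by sqrt(5) + 5*sqrt(19).
Denominator becomes 470; numerator becomes 3*sqrt(5) + 3*sqrt(95) + 15*sqrt(19) + 285.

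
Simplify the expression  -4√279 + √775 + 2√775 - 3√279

-6*√31

4√279 = 12*√31; √775 = 5*√31; 2√775 = 10*√31; 3√279 = 9*√31
Combine: (-12 + 5 + 10 - 9)·√31 = -6*√31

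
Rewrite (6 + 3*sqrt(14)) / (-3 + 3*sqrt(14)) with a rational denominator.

Multiply numerator and denominator by -3*sqrt(14) - 3.
Denominator becomes -117; numerator becomes -144 - 27*sqrt(14).

(3*sqrt(14) + 16)/13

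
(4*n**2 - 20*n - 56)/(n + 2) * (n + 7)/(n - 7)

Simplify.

Factor: 4*n**2 - 20*n - 56 = 4*(n - 7)*(n + 2)
Cancel the common factors (n - 7), (n + 2).

4*n + 28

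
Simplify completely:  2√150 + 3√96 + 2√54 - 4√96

12*√6

2√150 = 10*√6; 3√96 = 12*√6; 2√54 = 6*√6; 4√96 = 16*√6
Combine: (10 + 12 + 6 - 16)·√6 = 12*√6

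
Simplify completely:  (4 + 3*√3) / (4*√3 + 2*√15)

Multiply numerator and denominator by -2*√15 + 4*√3.
Denominator becomes -12; numerator becomes -18*√5 - 8*√15 + 16*√3 + 36.

(-18 - 8*√3 + 4*√15 + 9*√5)/6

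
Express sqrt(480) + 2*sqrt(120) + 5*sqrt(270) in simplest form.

23*sqrt(30)

sqrt(480) = 4*sqrt(30); 2*sqrt(120) = 4*sqrt(30); 5*sqrt(270) = 15*sqrt(30)
Combine: (4 + 4 + 15)·sqrt(30) = 23*sqrt(30)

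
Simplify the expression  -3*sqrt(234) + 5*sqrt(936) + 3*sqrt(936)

39*sqrt(26)

3*sqrt(234) = 9*sqrt(26); 5*sqrt(936) = 30*sqrt(26); 3*sqrt(936) = 18*sqrt(26)
Combine: (-9 + 30 + 18)·sqrt(26) = 39*sqrt(26)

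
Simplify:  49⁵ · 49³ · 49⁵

49⁵ = 7^10; 49³ = 7^6; 49⁵ = 7^10
Combine exponents: 7^26

7^26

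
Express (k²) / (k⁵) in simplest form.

k^(-3)

Quotient: (k^-3)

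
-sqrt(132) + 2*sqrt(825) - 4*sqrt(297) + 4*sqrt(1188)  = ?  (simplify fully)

sqrt(132) = 2*sqrt(33); 2*sqrt(825) = 10*sqrt(33); 4*sqrt(297) = 12*sqrt(33); 4*sqrt(1188) = 24*sqrt(33)

20*sqrt(33)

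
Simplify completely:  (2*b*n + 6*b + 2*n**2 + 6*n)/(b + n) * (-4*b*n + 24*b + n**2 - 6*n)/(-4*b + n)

2*n**2 - 6*n - 36

Factor: 2*b*n + 6*b + 2*n**2 + 6*n = 2*(n + 3)*(b + n);  -4*b*n + 24*b + n**2 - 6*n = (n - 6)*(-4*b + n)
Cancel the common factors (-4*b + n), (b + n).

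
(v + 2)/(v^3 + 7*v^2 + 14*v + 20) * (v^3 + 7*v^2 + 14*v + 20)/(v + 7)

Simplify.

Factor: v^3 + 7*v^2 + 14*v + 20 = (v + 5)*(v^2 + 2*v + 4);  v^3 + 7*v^2 + 14*v + 20 = (v^2 + 2*v + 4)*(v + 5)
Cancel the common factors (v^2 + 2*v + 4), (v + 5).

(v + 2)/(v + 7)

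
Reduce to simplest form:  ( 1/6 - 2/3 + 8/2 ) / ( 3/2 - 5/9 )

Numerator: 1/6 - 2/3 + 8/2 = 7/2
Denominator: 3/2 - 5/9 = 17/18
Divide: (7/2) · (18/17) = 63/17

63/17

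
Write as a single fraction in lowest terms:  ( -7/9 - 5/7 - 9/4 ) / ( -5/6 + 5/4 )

-943/105

Numerator: -7/9 - 5/7 - 9/4 = -943/252
Denominator: -5/6 + 5/4 = 5/12
Divide: (-943/252) · (12/5) = -943/105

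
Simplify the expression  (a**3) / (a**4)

Quotient: (a**-1)

1/a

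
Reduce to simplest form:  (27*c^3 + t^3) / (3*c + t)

9*c^2 - 3*c*t + t^2

Apply the sum-of-cubes factorisation and cancel (3*c + t).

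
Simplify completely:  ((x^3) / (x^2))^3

Inside the bracket: x^1
Raise to the power 3: x^3

x^3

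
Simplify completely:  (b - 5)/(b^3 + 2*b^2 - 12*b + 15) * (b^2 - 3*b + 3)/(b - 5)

1/(b + 5)

Factor: b^3 + 2*b^2 - 12*b + 15 = (b^2 - 3*b + 3)*(b + 5)
Cancel the common factors (b^2 - 3*b + 3), (b - 5).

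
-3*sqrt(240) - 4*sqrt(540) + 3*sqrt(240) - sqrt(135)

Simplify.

-27*sqrt(15)

3*sqrt(240) = 12*sqrt(15); 4*sqrt(540) = 24*sqrt(15); 3*sqrt(240) = 12*sqrt(15); sqrt(135) = 3*sqrt(15)
Combine: (-12 - 24 + 12 - 3)·sqrt(15) = -27*sqrt(15)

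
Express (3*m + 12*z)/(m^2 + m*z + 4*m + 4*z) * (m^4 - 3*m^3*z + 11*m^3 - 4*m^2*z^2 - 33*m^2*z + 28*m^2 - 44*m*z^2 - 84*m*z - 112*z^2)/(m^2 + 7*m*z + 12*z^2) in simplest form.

Factor: 3*m + 12*z = 3*(m + 4*z);  m^2 + m*z + 4*m + 4*z = (m + z)*(m + 4);  m^4 - 3*m^3*z + 11*m^3 - 4*m^2*z^2 - 33*m^2*z + 28*m^2 - 44*m*z^2 - 84*m*z - 112*z^2 = (m + z)*(m - 4*z)*(m + 4)*(m + 7);  m^2 + 7*m*z + 12*z^2 = (m + 3*z)*(m + 4*z)
Cancel the common factors (m + 4), (m + z), (m + 4*z).

(3*m^2 - 12*m*z + 21*m - 84*z)/(m + 3*z)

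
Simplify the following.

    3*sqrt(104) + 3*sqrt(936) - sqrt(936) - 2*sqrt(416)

10*sqrt(26)

3*sqrt(104) = 6*sqrt(26); 3*sqrt(936) = 18*sqrt(26); sqrt(936) = 6*sqrt(26); 2*sqrt(416) = 8*sqrt(26)
Combine: (6 + 18 - 6 - 8)·sqrt(26) = 10*sqrt(26)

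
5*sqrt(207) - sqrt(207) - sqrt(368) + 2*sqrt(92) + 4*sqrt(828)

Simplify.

36*sqrt(23)

5*sqrt(207) = 15*sqrt(23); sqrt(207) = 3*sqrt(23); sqrt(368) = 4*sqrt(23); 2*sqrt(92) = 4*sqrt(23); 4*sqrt(828) = 24*sqrt(23)
Combine: (15 - 3 - 4 + 4 + 24)·sqrt(23) = 36*sqrt(23)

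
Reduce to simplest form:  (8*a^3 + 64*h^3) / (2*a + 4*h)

4*a^2 - 8*a*h + 16*h^2

Apply the sum-of-cubes factorisation and cancel (2*a + 4*h).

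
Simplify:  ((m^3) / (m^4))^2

m^(-2)

Inside the bracket: (m^-1)
Raise to the power 2: (m^-2)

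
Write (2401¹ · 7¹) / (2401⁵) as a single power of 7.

2401¹ = 7^4; 7¹ = 7^1; 2401⁵ = 7^20
Combine exponents: 7^(-15)

7^(-15)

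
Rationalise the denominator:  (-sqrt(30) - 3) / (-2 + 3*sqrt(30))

Multiply numerator and denominator by -3*sqrt(30) - 2.
Denominator becomes -266; numerator becomes 11*sqrt(30) + 96.

(-96 - 11*sqrt(30))/266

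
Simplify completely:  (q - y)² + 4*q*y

(q + y)²

After expansion: q² + 2*q*y + y² — a perfect-square trinomial.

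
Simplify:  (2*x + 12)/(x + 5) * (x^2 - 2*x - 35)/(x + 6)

2*x - 14

Factor: 2*x + 12 = 2*(x + 6);  x^2 - 2*x - 35 = (x - 7)*(x + 5)
Cancel the common factors (x + 5), (x + 6).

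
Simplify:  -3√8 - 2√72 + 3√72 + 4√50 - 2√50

10*√2

3√8 = 6*√2; 2√72 = 12*√2; 3√72 = 18*√2; 4√50 = 20*√2; 2√50 = 10*√2
Combine: (-6 - 12 + 18 + 20 - 10)·√2 = 10*√2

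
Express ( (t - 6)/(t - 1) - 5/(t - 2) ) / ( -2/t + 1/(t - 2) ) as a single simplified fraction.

Numerator: (t - 6)/(t - 1) - 5/(t - 2) = (t² - 13*t + 17)/(t² - 3*t + 2)
Denominator: -2/t + 1/(t - 2) = (-t + 4)/(t² - 2*t)
Divide: ((t² - 13*t + 17)/(t² - 3*t + 2)) · ((t² - 2*t)/(-t + 4)) = (-t³ + 13*t² - 17*t)/(t² - 5*t + 4)

(-t³ + 13*t² - 17*t)/(t² - 5*t + 4)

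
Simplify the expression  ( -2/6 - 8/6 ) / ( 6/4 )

-10/9

Numerator: -2/6 - 8/6 = -5/3
Denominator: 6/4 = 3/2
Divide: (-5/3) · (2/3) = -10/9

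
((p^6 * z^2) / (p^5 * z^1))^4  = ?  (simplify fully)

Inside the bracket: p^1 * z^1
Raise to the power 4: p^4 * z^4

p^4*z^4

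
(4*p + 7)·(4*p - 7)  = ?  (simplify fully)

Difference of squares with P = 4*p, Q = 7.

16*p² - 49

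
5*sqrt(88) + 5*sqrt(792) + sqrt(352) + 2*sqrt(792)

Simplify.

5*sqrt(88) = 10*sqrt(22); 5*sqrt(792) = 30*sqrt(22); sqrt(352) = 4*sqrt(22); 2*sqrt(792) = 12*sqrt(22)
Combine: (10 + 30 + 4 + 12)·sqrt(22) = 56*sqrt(22)

56*sqrt(22)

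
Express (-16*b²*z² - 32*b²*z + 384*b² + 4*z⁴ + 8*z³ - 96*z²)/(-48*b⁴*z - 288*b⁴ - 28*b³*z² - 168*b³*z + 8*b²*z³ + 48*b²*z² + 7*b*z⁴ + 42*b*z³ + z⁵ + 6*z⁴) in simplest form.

(4*z - 16)/(12*b² + 7*b*z + z²)

Factor: -16*b²*z² - 32*b²*z + 384*b² + 4*z⁴ + 8*z³ - 96*z² = 4·(2*b + z)·(-2*b + z)·(z - 4)·(z + 6);  -48*b⁴*z - 288*b⁴ - 28*b³*z² - 168*b³*z + 8*b²*z³ + 48*b²*z² + 7*b*z⁴ + 42*b*z³ + z⁵ + 6*z⁴ = (-2*b + z)·(2*b + z)·(z + 6)·(4*b + z)·(3*b + z)
Cancel the common factors (2*b + z), (z + 6), (-2*b + z).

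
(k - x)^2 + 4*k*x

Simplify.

(k + x)^2

Expanding gives k^2 + 2*k*x + x^2, a perfect square.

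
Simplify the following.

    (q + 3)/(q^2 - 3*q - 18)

1/(q - 6)

Factor: q^2 - 3*q - 18 = (q - 6)*(q + 3)
Cancel the common factor (q + 3).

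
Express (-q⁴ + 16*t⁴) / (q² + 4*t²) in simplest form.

-q² + 4*t²

Factor (2*t)^4 - q^4 and cancel (q² + 4*t²).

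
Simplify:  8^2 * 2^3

8^2 = 2^6; 2^3 = 2^3
Combine exponents: 2^9

2^9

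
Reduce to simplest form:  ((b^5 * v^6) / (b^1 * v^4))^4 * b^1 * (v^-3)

Inside the bracket: b^4 * v^2
Raise to the power 4: b^16 * v^8
Multiply by b^1 * (v^-3): add exponents.

b^17*v^5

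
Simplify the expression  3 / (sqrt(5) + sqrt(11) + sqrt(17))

(-2*sqrt(935) - sqrt(17) + 11*sqrt(11) + 23*sqrt(5))/73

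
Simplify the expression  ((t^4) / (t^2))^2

t^4

Inside the bracket: t^2
Raise to the power 2: t^4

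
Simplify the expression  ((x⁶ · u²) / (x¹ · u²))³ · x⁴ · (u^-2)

x^19/u²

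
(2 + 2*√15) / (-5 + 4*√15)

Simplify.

(18*√15 + 130)/215

Multiply numerator and denominator by -4*√15 - 5.
Denominator becomes -215; numerator becomes -130 - 18*√15.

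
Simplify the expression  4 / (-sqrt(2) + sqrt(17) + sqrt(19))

(-17*sqrt(2) + 2*sqrt(17) + sqrt(646))/17

Group as (sqrt(17) + sqrt(19)) - sqrt(2); multiply by (sqrt(17) + sqrt(19)) + sqrt(2), then rationalise the remaining surd.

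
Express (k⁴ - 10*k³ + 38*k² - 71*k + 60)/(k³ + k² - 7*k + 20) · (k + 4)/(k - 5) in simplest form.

Factor: k⁴ - 10*k³ + 38*k² - 71*k + 60 = (k² - 3*k + 5)·(k - 4)·(k - 3);  k³ + k² - 7*k + 20 = (k + 4)·(k² - 3*k + 5)
Cancel the common factors (k² - 3*k + 5), (k + 4).

(k² - 7*k + 12)/(k - 5)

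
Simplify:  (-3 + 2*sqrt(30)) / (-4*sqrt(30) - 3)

Multiply numerator and denominator by -3 + 4*sqrt(30).
Denominator becomes -471; numerator becomes -18*sqrt(30) + 249.

(-83 + 6*sqrt(30))/157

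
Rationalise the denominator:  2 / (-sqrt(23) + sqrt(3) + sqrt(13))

(14*sqrt(23) + 26*sqrt(13) + 66*sqrt(3) + 4*sqrt(897))/107

Group as (sqrt(3) + sqrt(13)) - sqrt(23); multiply by (sqrt(3) + sqrt(13)) + sqrt(23), then rationalise the remaining surd.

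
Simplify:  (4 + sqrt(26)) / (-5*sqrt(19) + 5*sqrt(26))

(4*sqrt(19) + 4*sqrt(26) + sqrt(494) + 26)/35

Multiply numerator and denominator by 5*sqrt(19) + 5*sqrt(26).
Denominator becomes 175; numerator becomes 20*sqrt(19) + 20*sqrt(26) + 5*sqrt(494) + 130.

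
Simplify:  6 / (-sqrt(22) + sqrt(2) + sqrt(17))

Group as (sqrt(2) + sqrt(17)) - sqrt(22); multiply by (sqrt(2) + sqrt(17)) + sqrt(22), then rationalise the remaining surd.

(18*sqrt(22) + 42*sqrt(17) + 222*sqrt(2) + 24*sqrt(187))/127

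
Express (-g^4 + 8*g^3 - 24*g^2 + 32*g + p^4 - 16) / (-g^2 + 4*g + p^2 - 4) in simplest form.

Difference of fourth powers: factor out (p^2 - (g - 2)^2).

g^2 - 4*g + p^2 + 4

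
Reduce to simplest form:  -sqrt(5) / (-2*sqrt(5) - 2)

(-sqrt(5) + 5)/8

Multiply numerator and denominator by -2 + 2*sqrt(5).
Denominator becomes -16; numerator becomes -10 + 2*sqrt(5).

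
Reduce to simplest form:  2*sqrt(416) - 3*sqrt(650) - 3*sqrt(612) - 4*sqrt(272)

2*sqrt(416) = 8*sqrt(26); 3*sqrt(650) = 15*sqrt(26); 3*sqrt(612) = 18*sqrt(17); 4*sqrt(272) = 16*sqrt(17)

-34*sqrt(17) - 7*sqrt(26)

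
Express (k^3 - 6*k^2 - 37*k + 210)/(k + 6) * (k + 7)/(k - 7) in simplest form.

Factor: k^3 - 6*k^2 - 37*k + 210 = (k - 7)*(k - 5)*(k + 6)
Cancel the common factors (k - 7), (k + 6).

k^2 + 2*k - 35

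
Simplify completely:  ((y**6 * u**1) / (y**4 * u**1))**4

Inside the bracket: y**2
Raise to the power 4: y**8

y**8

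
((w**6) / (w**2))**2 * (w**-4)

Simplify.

w**4

Inside the bracket: w**4
Raise to the power 2: w**8
Multiply by (w**-4): add exponents.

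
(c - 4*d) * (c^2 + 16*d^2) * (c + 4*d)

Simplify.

(c+(4*d))(c-(4*d)) = c^2 - 16*d^2; continue pairing.

c^4 - 256*d^4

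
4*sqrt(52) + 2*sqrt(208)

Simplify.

4*sqrt(52) = 8*sqrt(13); 2*sqrt(208) = 8*sqrt(13)
Combine: (8 + 8)·sqrt(13) = 16*sqrt(13)

16*sqrt(13)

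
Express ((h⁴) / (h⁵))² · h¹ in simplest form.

1/h

Inside the bracket: (h^-1)
Raise to the power 2: (h^-2)
Multiply by h¹: add exponents.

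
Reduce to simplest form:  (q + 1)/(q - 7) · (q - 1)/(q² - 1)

1/(q - 7)

Factor: q² - 1 = (q + 1)·(q - 1)
Cancel the common factors (q - 1), (q + 1).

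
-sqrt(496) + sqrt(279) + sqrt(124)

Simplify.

sqrt(496) = 4*sqrt(31); sqrt(279) = 3*sqrt(31); sqrt(124) = 2*sqrt(31)
Combine: (-4 + 3 + 2)·sqrt(31) = sqrt(31)

sqrt(31)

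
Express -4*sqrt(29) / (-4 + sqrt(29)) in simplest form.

(-116 - 16*sqrt(29))/13

Multiply numerator and denominator by -sqrt(29) - 4.
Denominator becomes -13; numerator becomes 16*sqrt(29) + 116.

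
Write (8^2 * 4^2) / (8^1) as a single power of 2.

8^2 = 2^6; 4^2 = 2^4; 8^1 = 2^3
Combine exponents: 2^7

2^7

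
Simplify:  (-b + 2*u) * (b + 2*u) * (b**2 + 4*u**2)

Pair the conjugate factors: ((2*u)+b)((2*u)-b) = -b**2 + 4*u**2, then repeat with the next factor.

-b**4 + 16*u**4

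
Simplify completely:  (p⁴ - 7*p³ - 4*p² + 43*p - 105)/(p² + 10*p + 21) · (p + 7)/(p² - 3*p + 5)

p - 7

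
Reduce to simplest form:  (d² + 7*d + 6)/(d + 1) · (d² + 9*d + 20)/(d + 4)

Factor: d² + 7*d + 6 = (d + 6)·(d + 1);  d² + 9*d + 20 = (d + 4)·(d + 5)
Cancel the common factors (d + 4), (d + 1).

d² + 11*d + 30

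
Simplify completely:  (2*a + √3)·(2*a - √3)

4*a² - 3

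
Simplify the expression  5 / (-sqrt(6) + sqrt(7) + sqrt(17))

Group as (sqrt(7) + sqrt(17)) - sqrt(6); multiply by (sqrt(7) + sqrt(17)) + sqrt(6), then rationalise the remaining surd.

(-45*sqrt(6) - 10*sqrt(17) + 40*sqrt(7) + 5*sqrt(714))/76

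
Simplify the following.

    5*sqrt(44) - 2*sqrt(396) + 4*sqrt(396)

5*sqrt(44) = 10*sqrt(11); 2*sqrt(396) = 12*sqrt(11); 4*sqrt(396) = 24*sqrt(11)
Combine: (10 - 12 + 24)·sqrt(11) = 22*sqrt(11)

22*sqrt(11)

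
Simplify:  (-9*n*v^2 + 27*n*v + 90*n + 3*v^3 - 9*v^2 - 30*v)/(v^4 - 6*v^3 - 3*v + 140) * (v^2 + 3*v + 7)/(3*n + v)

(-9*n*v - 18*n + 3*v^2 + 6*v)/(3*n*v - 12*n + v^2 - 4*v)

Factor: -9*n*v^2 + 27*n*v + 90*n + 3*v^3 - 9*v^2 - 30*v = 3*(v - 5)*(v + 2)*(-3*n + v);  v^4 - 6*v^3 - 3*v + 140 = (v - 5)*(v - 4)*(v^2 + 3*v + 7)
Cancel the common factors (v^2 + 3*v + 7), (v - 5).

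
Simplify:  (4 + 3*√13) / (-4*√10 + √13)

(-12*√130 - 16*√10 - 39 - 4*√13)/147

Multiply numerator and denominator by √13 + 4*√10.
Denominator becomes -147; numerator becomes 4*√13 + 39 + 16*√10 + 12*√130.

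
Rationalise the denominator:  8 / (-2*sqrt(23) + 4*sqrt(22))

Multiply numerator and denominator by 2*sqrt(23) + 4*sqrt(22).
Denominator becomes 260; numerator becomes 16*sqrt(23) + 32*sqrt(22).

(4*sqrt(23) + 8*sqrt(22))/65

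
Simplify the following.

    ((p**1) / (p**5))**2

p**(-8)

Inside the bracket: (p**-4)
Raise to the power 2: (p**-8)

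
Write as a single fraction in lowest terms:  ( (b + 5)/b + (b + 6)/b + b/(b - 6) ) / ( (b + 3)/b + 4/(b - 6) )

Numerator: (b + 5)/b + (b + 6)/b + b/(b - 6) = (3*b² - b - 66)/(b² - 6*b)
Denominator: (b + 3)/b + 4/(b - 6) = (b² + b - 18)/(b² - 6*b)
Divide: ((3*b² - b - 66)/(b² - 6*b)) · ((b² - 6*b)/(b² + b - 18)) = (3*b² - b - 66)/(b² + b - 18)

(3*b² - b - 66)/(b² + b - 18)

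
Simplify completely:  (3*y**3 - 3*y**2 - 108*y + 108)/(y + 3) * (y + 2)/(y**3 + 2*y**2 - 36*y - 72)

Factor: 3*y**3 - 3*y**2 - 108*y + 108 = 3*(y - 1)*(y + 6)*(y - 6);  y**3 + 2*y**2 - 36*y - 72 = (y - 6)*(y + 6)*(y + 2)
Cancel the common factors (y - 6), (y + 6), (y + 2).

(3*y - 3)/(y + 3)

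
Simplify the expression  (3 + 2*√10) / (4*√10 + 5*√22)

Multiply numerator and denominator by -5*√22 + 4*√10.
Denominator becomes -390; numerator becomes -20*√55 - 15*√22 + 12*√10 + 80.

(-80 - 12*√10 + 15*√22 + 20*√55)/390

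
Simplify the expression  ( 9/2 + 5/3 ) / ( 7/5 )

185/42

Numerator: 9/2 + 5/3 = 37/6
Denominator: 7/5 = 7/5
Divide: (37/6) · (5/7) = 185/42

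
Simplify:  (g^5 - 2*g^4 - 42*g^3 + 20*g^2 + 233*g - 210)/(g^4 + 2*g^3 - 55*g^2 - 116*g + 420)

(g^2 + 2*g - 3)/(g + 6)

Factor: g^5 - 2*g^4 - 42*g^3 + 20*g^2 + 233*g - 210 = (g - 2)*(g + 3)*(g + 5)*(g - 7)*(g - 1);  g^4 + 2*g^3 - 55*g^2 - 116*g + 420 = (g - 7)*(g + 5)*(g + 6)*(g - 2)
Cancel the common factors (g + 5), (g - 7), (g - 2).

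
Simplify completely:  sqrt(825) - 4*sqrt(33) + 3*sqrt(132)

7*sqrt(33)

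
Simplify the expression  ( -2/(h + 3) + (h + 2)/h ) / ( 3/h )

(h**2 + 3*h + 6)/(3*h + 9)

Numerator: -2/(h + 3) + (h + 2)/h = (h**2 + 3*h + 6)/(h**2 + 3*h)
Denominator: 3/h = 3/h
Divide: ((h**2 + 3*h + 6)/(h**2 + 3*h)) · (h/3) = (h**2 + 3*h + 6)/(3*h + 9)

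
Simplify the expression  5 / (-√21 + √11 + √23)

(-65*√21 + 45*√23 + 165*√11 + 10*√5313)/843

Group as (√11 + √23) - √21; multiply by (√11 + √23) + √21, then rationalise the remaining surd.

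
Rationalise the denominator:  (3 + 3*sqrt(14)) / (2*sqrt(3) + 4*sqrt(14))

(-3*sqrt(42) - 3*sqrt(3) + 6*sqrt(14) + 84)/106

Multiply numerator and denominator by -2*sqrt(3) + 4*sqrt(14).
Denominator becomes 212; numerator becomes -6*sqrt(42) - 6*sqrt(3) + 12*sqrt(14) + 168.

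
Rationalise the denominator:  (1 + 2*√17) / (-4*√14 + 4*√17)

Multiply numerator and denominator by 4*√14 + 4*√17.
Denominator becomes 48; numerator becomes 4*√14 + 4*√17 + 8*√238 + 136.

(√14 + √17 + 2*√238 + 34)/12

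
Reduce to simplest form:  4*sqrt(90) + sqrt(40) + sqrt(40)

4*sqrt(90) = 12*sqrt(10); sqrt(40) = 2*sqrt(10); sqrt(40) = 2*sqrt(10)
Combine: (12 + 2 + 2)·sqrt(10) = 16*sqrt(10)

16*sqrt(10)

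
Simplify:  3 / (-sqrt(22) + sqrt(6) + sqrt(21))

(-15*sqrt(22) + 21*sqrt(21) + 111*sqrt(6) + 36*sqrt(77))/479

Group as (sqrt(6) + sqrt(21)) - sqrt(22); multiply by (sqrt(6) + sqrt(21)) + sqrt(22), then rationalise the remaining surd.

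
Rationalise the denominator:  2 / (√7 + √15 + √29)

Group as (√7 + √15) + √29; multiply by (√7 + √15) - √29, then rationalise the remaining surd.

(-4*√3045 - 14*√29 + 42*√15 + 74*√7)/371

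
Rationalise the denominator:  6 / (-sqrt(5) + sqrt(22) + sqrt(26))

(-258*sqrt(5) + 6*sqrt(26) + 54*sqrt(22) + 24*sqrt(715))/439

Group as (sqrt(22) + sqrt(26)) - sqrt(5); multiply by (sqrt(22) + sqrt(26)) + sqrt(5), then rationalise the remaining surd.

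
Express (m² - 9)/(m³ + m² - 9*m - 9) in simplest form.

1/(m + 1)

Factor: m² - 9 = (m - 3)·(m + 3);  m³ + m² - 9*m - 9 = (m - 3)·(m + 1)·(m + 3)
Cancel the common factors (m - 3), (m + 3).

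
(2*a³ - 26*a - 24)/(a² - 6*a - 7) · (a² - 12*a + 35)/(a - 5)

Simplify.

2*a² - 2*a - 24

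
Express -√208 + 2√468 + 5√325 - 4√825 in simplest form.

√208 = 4*√13; 2√468 = 12*√13; 5√325 = 25*√13; 4√825 = 20*√33

-20*√33 + 33*√13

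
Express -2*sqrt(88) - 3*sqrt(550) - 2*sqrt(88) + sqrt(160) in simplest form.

-23*sqrt(22) + 4*sqrt(10)

2*sqrt(88) = 4*sqrt(22); 3*sqrt(550) = 15*sqrt(22); 2*sqrt(88) = 4*sqrt(22); sqrt(160) = 4*sqrt(10)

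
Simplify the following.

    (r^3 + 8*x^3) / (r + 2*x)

(2*x)^3 + r^3 = (r + 2*x)(r^2 - 2*r*x + 4*x^2).

r^2 - 2*r*x + 4*x^2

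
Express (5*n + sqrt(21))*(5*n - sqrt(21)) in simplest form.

25*n**2 - 21

Difference of squares with P = 5*n, Q = sqrt(21).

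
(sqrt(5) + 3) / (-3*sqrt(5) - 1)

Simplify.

(-2*sqrt(5) - 3)/11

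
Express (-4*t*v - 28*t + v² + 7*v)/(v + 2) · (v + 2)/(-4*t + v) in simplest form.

v + 7

Factor: -4*t*v - 28*t + v² + 7*v = (-4*t + v)·(v + 7)
Cancel the common factors (-4*t + v), (v + 2).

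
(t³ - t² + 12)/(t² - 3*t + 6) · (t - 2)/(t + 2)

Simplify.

t - 2

Factor: t³ - t² + 12 = (t² - 3*t + 6)·(t + 2)
Cancel the common factors (t² - 3*t + 6), (t + 2).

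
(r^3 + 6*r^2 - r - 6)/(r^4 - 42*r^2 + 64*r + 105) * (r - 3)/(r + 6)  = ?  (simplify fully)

Factor: r^3 + 6*r^2 - r - 6 = (r + 1)*(r + 6)*(r - 1);  r^4 - 42*r^2 + 64*r + 105 = (r - 5)*(r + 1)*(r - 3)*(r + 7)
Cancel the common factors (r - 3), (r + 6), (r + 1).

(r - 1)/(r^2 + 2*r - 35)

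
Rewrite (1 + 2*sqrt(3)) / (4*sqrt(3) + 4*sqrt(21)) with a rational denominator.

(-6 - sqrt(3) + sqrt(21) + 6*sqrt(7))/72

Multiply numerator and denominator by -4*sqrt(21) + 4*sqrt(3).
Denominator becomes -288; numerator becomes -24*sqrt(7) - 4*sqrt(21) + 4*sqrt(3) + 24.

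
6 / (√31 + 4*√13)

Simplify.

(-2*√31 + 8*√13)/59

Multiply numerator and denominator by -√31 + 4*√13.
Denominator becomes 177; numerator becomes -6*√31 + 24*√13.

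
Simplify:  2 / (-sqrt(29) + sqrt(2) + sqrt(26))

Group as (sqrt(2) + sqrt(26)) - sqrt(29); multiply by (sqrt(2) + sqrt(26)) + sqrt(29), then rationalise the remaining surd.

(2*sqrt(29) + 10*sqrt(26) + 106*sqrt(2) + 8*sqrt(377))/207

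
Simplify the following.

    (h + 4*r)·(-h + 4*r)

Difference of squares with P = 4*r, Q = h.

-h² + 16*r²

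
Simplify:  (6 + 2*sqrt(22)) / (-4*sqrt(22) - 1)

Multiply numerator and denominator by -1 + 4*sqrt(22).
Denominator becomes -351; numerator becomes 22*sqrt(22) + 170.

(-170 - 22*sqrt(22))/351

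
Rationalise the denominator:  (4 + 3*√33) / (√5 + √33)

Multiply numerator and denominator by -√5 + √33.
Denominator becomes 28; numerator becomes -3*√165 - 4*√5 + 4*√33 + 99.

(-3*√165 - 4*√5 + 4*√33 + 99)/28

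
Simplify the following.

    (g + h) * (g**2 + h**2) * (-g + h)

Telescope via difference of squares: (h+g)(h-g) = -g**2 + h**2, then repeat with the next factor.

-g**4 + h**4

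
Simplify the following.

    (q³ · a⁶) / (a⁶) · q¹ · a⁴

a⁴*q⁴

Quotient: q³
Multiply by q¹ · a⁴: add exponents.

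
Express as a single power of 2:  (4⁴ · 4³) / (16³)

4⁴ = 2^8; 4³ = 2^6; 16³ = 2^12
Combine exponents: 2^2

2^2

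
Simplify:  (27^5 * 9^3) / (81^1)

27^5 = 3^15; 9^3 = 3^6; 81^1 = 3^4
Combine exponents: 3^17

3^17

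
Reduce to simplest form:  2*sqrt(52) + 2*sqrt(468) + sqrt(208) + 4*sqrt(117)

32*sqrt(13)

2*sqrt(52) = 4*sqrt(13); 2*sqrt(468) = 12*sqrt(13); sqrt(208) = 4*sqrt(13); 4*sqrt(117) = 12*sqrt(13)
Combine: (4 + 12 + 4 + 12)·sqrt(13) = 32*sqrt(13)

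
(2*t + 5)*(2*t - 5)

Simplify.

Product of conjugates: (P+Q)(P-Q) = P^2 - Q^2.

4*t^2 - 25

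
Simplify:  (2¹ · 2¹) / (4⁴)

2¹ = 2^1; 2¹ = 2^1; 4⁴ = 2^8
Combine exponents: 2^(-6)

2^(-6)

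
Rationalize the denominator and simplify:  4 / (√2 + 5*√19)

(-4*√2 + 20*√19)/473

Multiply numerator and denominator by -5*√19 + √2.
Denominator becomes -473; numerator becomes -20*√19 + 4*√2.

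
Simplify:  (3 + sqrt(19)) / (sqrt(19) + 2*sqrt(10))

(-19 - 3*sqrt(19) + 6*sqrt(10) + 2*sqrt(190))/21

Multiply numerator and denominator by -2*sqrt(10) + sqrt(19).
Denominator becomes -21; numerator becomes -2*sqrt(190) - 6*sqrt(10) + 3*sqrt(19) + 19.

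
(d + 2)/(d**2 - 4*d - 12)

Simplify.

1/(d - 6)

Factor: d**2 - 4*d - 12 = (d + 2)*(d - 6)
Cancel the common factor (d + 2).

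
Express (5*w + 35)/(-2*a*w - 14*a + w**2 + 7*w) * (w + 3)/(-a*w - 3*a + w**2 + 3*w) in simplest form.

Factor: 5*w + 35 = 5*(w + 7);  -2*a*w - 14*a + w**2 + 7*w = (w + 7)*(-2*a + w);  -a*w - 3*a + w**2 + 3*w = (w + 3)*(-a + w)
Cancel the common factors (w + 3), (w + 7).

5/(2*a**2 - 3*a*w + w**2)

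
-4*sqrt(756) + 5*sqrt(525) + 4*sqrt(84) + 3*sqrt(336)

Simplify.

21*sqrt(21)

4*sqrt(756) = 24*sqrt(21); 5*sqrt(525) = 25*sqrt(21); 4*sqrt(84) = 8*sqrt(21); 3*sqrt(336) = 12*sqrt(21)
Combine: (-24 + 25 + 8 + 12)·sqrt(21) = 21*sqrt(21)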